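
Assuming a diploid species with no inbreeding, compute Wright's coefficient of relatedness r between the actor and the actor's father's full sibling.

0.25

Each parent–offspring link contributes a factor of 1/2, and independent paths through distinct common ancestors add.
Full aunt/uncle↔niece/nephew: two paths of length 3 through the shared grandparent pair: r = 2·(1/2)^3 = 1/4.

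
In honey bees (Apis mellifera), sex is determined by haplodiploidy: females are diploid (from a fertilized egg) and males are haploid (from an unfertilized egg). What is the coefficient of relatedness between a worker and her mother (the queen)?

One meiotic link between diploid queen and diploid daughter: r = 1/2.

0.5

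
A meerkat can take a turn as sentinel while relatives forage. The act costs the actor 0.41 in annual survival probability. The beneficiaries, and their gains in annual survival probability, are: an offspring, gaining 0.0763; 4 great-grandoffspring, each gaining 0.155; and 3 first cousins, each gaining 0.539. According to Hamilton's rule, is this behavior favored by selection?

Hamilton's rule: the trait is favored when the sum of r·B over every recipient exceeds the actor's cost C.
r to an offspring = 1/2 (one parent–offspring link: r = (1/2)^1 = 1/2).
r to a great-grandoffspring = 1/8 (three parent–offspring links: r = (1/2)^3 = 1/8).
r to a first cousin = 1/8 (first cousins share one grandparent pair — two paths of length 4: r = 2·(1/2)^4 = 1/8).
Summing one r·B term per recipient: 1·0.5·0.0763 + 4·0.125·0.155 + 3·0.125·0.539 = 0.317775.
0.317775 < 0.41: the indirect benefit is less than the cost.

No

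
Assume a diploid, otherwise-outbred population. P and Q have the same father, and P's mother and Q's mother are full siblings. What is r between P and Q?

0.375

With two independent routes of shared ancestry, r is the sum of the two contributions.
P and Q are related in two ways: half-sibs through their shared father (r = 1/4) and first cousins through their mothers (r = 1/8).
r = 1/4 + 1/8 = 3/8 = 0.375.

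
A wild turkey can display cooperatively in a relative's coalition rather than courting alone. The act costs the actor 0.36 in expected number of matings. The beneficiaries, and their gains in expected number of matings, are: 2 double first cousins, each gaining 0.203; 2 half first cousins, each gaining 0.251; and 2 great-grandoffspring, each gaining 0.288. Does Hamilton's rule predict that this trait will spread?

No

Hamilton's rule: the trait is favored when the sum of r·B over every recipient exceeds the actor's cost C.
r to a double first cousin = 0.25 (double first cousins share both grandparent pairs — four paths of length 4: r = 4·(1/2)^4 = 1/4).
r to a half first cousin = 0.0625 (half first cousins share one grandparent — one path of length 4: r = (1/2)^4 = 1/16).
r to a great-grandoffspring = 1/8 (three parent–offspring links: r = (1/2)^3 = 1/8).
Summing one r·B term per recipient: 2·0.25·0.203 + 2·0.0625·0.251 + 2·0.125·0.288 = 0.204875.
0.204875 < 0.36: the indirect benefit is less than the cost.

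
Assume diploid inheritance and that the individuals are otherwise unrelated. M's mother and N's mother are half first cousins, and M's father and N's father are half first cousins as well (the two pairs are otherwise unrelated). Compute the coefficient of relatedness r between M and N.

0.03125

Wright's path rule: contributions from independent ancestry routes add.
M and N are related in two ways: half second cousins through their mothers (r = 1/64) and half second cousins through their fathers (r = 1/64).
r = 1/64 + 1/64 = 1/32 = 0.03125.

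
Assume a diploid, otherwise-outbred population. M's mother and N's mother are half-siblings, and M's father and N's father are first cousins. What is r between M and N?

Wright's path rule: contributions from independent ancestry routes add.
M and N are related in two ways: half first cousins through their mothers (r = 1/16) and second cousins through their fathers (r = 1/32).
r = 1/16 + 1/32 = 0.09375.

0.09375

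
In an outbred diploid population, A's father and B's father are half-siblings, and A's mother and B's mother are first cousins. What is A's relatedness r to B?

Relatedness sums over independent paths through distinct common ancestors.
A and B are related in two ways: half first cousins through their fathers (r = 1/16) and second cousins through their mothers (r = 1/32).
r = 1/16 + 1/32 = 0.09375.

0.09375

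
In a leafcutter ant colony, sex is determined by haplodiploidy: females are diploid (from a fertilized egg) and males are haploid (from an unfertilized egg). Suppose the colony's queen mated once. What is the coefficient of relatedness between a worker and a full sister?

Haplodiploid full sisters inherit their father's entire haploid genome identically (contributing 1/2) and on average half of their mother's contribution (1/2 · 1/2 = 1/4); r = 1/2 + 1/4 = 3/4.

0.75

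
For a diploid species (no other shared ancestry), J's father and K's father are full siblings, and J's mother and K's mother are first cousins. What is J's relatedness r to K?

Independent pedigree routes through distinct common ancestors add.
J and K are related in two ways: first cousins through their fathers (r = 1/8) and second cousins through their mothers (r = 1/32).
r = 1/8 + 1/32 = 5/32 = 0.15625.

0.15625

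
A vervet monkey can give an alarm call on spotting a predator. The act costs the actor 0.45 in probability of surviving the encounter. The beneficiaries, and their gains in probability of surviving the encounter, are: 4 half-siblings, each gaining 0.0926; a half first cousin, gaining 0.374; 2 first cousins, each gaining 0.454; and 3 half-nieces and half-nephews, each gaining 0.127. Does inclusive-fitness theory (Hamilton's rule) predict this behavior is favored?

No

Hamilton's rule: the trait is favored when the sum of r·B over every recipient exceeds the actor's cost C.
r to a half-sibling = 0.25 (half-sibs share one parent — one path of length 2: r = (1/2)^2 = 1/4).
r to a half first cousin = 0.0625 (half first cousins share one grandparent — one path of length 4: r = (1/2)^4 = 1/16).
r to a first cousin = 0.125 (first cousins share one grandparent pair — two paths of length 4: r = 2·(1/2)^4 = 1/8).
r to a half-niece or half-nephew = 1/8 (half-aunt/uncle↔niece/nephew: one path of length 3: r = (1/2)^3 = 1/8).
Summing one r·B term per recipient: 4·0.25·0.0926 + 1·0.0625·0.374 + 2·0.125·0.454 + 3·0.125·0.127 = 0.2771.
0.2771 < 0.45: the indirect benefit is less than the cost.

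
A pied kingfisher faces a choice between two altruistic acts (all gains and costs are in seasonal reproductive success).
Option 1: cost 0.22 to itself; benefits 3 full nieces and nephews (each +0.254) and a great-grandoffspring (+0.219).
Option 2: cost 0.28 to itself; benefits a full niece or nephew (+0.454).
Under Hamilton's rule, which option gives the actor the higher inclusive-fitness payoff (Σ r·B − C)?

Option 1

Option 1: r to a full niece or nephew = 0.25.
Option 1: r to a great-grandoffspring = 0.125.
Option 1: Σ r·B − C = (3·0.25·0.254 + 1·0.125·0.219) − 0.22 = -0.002125.
Option 2: r to a full niece or nephew = 0.25.
Option 2: Σ r·B − C = (1·0.25·0.454) − 0.28 = -0.1665.
Option 1 has the higher net inclusive-fitness payoff.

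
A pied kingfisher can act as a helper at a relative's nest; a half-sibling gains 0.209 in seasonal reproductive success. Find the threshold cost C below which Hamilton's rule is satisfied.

0.05225

r to a half-sibling = 0.25 (half-sibs share one parent — one path of length 2: r = (1/2)^2 = 1/4).
Hamilton's rule: n·r·B > C, so the trait is favored while C < n·r·B = 1·0.25·0.209 = 0.05225.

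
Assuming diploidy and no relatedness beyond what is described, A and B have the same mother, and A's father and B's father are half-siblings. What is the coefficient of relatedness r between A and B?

With two independent routes of shared ancestry, r is the sum of the two contributions.
A and B are related in two ways: half-sibs through their shared mother (r = 1/4) and half first cousins through their fathers (r = 1/16).
r = 1/4 + 1/16 = 0.3125.

0.3125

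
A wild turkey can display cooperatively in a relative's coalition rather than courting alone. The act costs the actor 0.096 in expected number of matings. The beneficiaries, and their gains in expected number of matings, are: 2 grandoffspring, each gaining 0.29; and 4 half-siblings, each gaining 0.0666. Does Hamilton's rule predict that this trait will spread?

Yes

Hamilton's rule: the trait is favored when the sum of r·B over every recipient exceeds the actor's cost C.
r to a grandoffspring = 1/4 (two parent–offspring links: r = (1/2)^2 = 1/4).
r to a half-sibling = 1/4 (half-sibs share one parent — one path of length 2: r = (1/2)^2 = 1/4).
Summing one r·B term per recipient: 2·0.25·0.29 + 4·0.25·0.0666 = 0.2116.
0.2116 > 0.096: the indirect benefit exceeds the cost.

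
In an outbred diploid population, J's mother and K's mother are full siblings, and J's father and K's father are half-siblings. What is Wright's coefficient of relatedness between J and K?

0.1875

With two independent routes of shared ancestry, r is the sum of the two contributions.
J and K are related in two ways: first cousins through their mothers (r = 1/8) and half first cousins through their fathers (r = 1/16).
r = 1/8 + 1/16 = 3/16 = 0.1875.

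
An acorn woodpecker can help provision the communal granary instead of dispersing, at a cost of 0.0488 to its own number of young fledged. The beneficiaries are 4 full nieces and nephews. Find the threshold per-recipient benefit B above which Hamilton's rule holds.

r to a full niece or nephew = 0.25 (full aunt/uncle↔niece/nephew: two paths of length 3 through the shared grandparent pair: r = 2·(1/2)^3 = 1/4).
Hamilton's rule with n recipients of equal r: n·r·B > C, so B > C/(n·r) = 0.0488/(4·0.25) = 0.0488.

0.0488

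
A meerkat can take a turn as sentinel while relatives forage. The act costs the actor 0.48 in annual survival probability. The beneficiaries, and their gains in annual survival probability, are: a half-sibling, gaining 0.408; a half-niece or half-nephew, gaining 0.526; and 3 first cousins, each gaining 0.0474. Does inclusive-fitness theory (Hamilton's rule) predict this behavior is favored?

Hamilton's rule: the trait is favored when the sum of r·B over every recipient exceeds the actor's cost C.
r to a half-sibling = 1/4 (half-sibs share one parent — one path of length 2: r = (1/2)^2 = 1/4).
r to a half-niece or half-nephew = 0.125 (half-aunt/uncle↔niece/nephew: one path of length 3: r = (1/2)^3 = 1/8).
r to a first cousin = 0.125 (first cousins share one grandparent pair — two paths of length 4: r = 2·(1/2)^4 = 1/8).
Summing one r·B term per recipient: 1·0.25·0.408 + 1·0.125·0.526 + 3·0.125·0.0474 = 0.185525.
0.185525 < 0.48: the indirect benefit is less than the cost.

No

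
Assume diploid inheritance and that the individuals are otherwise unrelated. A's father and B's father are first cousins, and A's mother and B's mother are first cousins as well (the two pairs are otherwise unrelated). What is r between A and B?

With two independent routes of shared ancestry, r is the sum of the two contributions.
A and B are related in two ways: second cousins through their fathers (r = 1/32) and second cousins through their mothers (r = 1/32).
r = 1/32 + 1/32 = 1/16 = 0.0625.

0.0625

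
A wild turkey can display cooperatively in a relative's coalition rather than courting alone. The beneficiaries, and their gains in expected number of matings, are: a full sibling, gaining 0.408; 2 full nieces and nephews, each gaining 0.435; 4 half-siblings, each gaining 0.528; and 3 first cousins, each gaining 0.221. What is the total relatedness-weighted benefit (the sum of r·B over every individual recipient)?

r to a full sibling = 0.5 (full sibs share both parents — two paths of length 2: r = 2·(1/2)^2 = 1/2).
r to a full niece or nephew = 0.25 (full aunt/uncle↔niece/nephew: two paths of length 3 through the shared grandparent pair: r = 2·(1/2)^3 = 1/4).
r to a half-sibling = 1/4 (half-sibs share one parent — one path of length 2: r = (1/2)^2 = 1/4).
r to a first cousin = 0.125 (first cousins share one grandparent pair — two paths of length 4: r = 2·(1/2)^4 = 1/8).
Summing one r·B term per recipient: 1·0.5·0.408 + 2·0.25·0.435 + 4·0.25·0.528 + 3·0.125·0.221 = 1.032375.

1.032375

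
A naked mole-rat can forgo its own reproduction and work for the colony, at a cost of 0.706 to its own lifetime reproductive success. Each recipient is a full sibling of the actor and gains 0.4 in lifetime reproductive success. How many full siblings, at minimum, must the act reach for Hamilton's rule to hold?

r to a full sibling = 0.5 (full sibs share both parents — two paths of length 2: r = 2·(1/2)^2 = 1/2).
Hamilton's rule: n·r·B > C  ⇒  n > C/(r·B) = 0.706/(0.5·0.4) = 3.53.
The smallest integer exceeding 3.53 is 4.

4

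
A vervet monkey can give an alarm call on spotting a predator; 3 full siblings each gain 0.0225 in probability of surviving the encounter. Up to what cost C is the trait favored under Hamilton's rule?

0.03375

r to a full sibling = 0.5 (full sibs share both parents — two paths of length 2: r = 2·(1/2)^2 = 1/2).
Hamilton's rule: n·r·B > C, so the trait is favored while C < n·r·B = 3·0.5·0.0225 = 0.03375.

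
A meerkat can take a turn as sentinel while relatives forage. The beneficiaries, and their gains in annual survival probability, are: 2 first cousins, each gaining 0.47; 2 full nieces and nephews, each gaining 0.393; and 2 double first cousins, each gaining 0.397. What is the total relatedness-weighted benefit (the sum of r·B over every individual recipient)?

r to a first cousin = 0.125 (first cousins share one grandparent pair — two paths of length 4: r = 2·(1/2)^4 = 1/8).
r to a full niece or nephew = 0.25 (full aunt/uncle↔niece/nephew: two paths of length 3 through the shared grandparent pair: r = 2·(1/2)^3 = 1/4).
r to a double first cousin = 1/4 (double first cousins share both grandparent pairs — four paths of length 4: r = 4·(1/2)^4 = 1/4).
Summing one r·B term per recipient: 2·0.125·0.47 + 2·0.25·0.393 + 2·0.25·0.397 = 0.5125.

0.5125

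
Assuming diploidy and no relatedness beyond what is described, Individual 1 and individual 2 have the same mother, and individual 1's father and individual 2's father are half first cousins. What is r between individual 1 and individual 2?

0.265625

Independent pedigree routes through distinct common ancestors add.
Individual 1 and individual 2 are related in two ways: half-sibs through their shared mother (r = 1/4) and half second cousins through their fathers (r = 1/64).
r = 1/4 + 1/64 = 17/64 = 0.265625.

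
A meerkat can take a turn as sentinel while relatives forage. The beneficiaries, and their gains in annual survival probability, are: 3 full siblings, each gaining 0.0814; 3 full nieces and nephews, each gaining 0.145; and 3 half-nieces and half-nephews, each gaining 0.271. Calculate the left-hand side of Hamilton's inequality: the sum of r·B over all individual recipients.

r to a full sibling = 1/2 (full sibs share both parents — two paths of length 2: r = 2·(1/2)^2 = 1/2).
r to a full niece or nephew = 0.25 (full aunt/uncle↔niece/nephew: two paths of length 3 through the shared grandparent pair: r = 2·(1/2)^3 = 1/4).
r to a half-niece or half-nephew = 1/8 (half-aunt/uncle↔niece/nephew: one path of length 3: r = (1/2)^3 = 1/8).
Summing one r·B term per recipient: 3·0.5·0.0814 + 3·0.25·0.145 + 3·0.125·0.271 = 0.332475.

0.332475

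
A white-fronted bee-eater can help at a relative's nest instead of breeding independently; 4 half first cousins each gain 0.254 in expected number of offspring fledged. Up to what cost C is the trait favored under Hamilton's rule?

r to a half first cousin = 1/16 (half first cousins share one grandparent — one path of length 4: r = (1/2)^4 = 1/16).
Hamilton's rule: n·r·B > C, so the trait is favored while C < n·r·B = 4·0.0625·0.254 = 0.0635.

0.0635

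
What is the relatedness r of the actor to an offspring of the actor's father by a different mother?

Each parent–offspring link contributes a factor of 1/2, and independent paths through distinct common ancestors add.
Half-sibs share one parent — one path of length 2: r = (1/2)^2 = 1/4.

0.25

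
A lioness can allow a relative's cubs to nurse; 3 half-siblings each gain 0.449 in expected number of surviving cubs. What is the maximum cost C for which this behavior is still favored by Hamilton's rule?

r to a half-sibling = 1/4 (half-sibs share one parent — one path of length 2: r = (1/2)^2 = 1/4).
Hamilton's rule: n·r·B > C, so the trait is favored while C < n·r·B = 3·0.25·0.449 = 0.33675.

0.33675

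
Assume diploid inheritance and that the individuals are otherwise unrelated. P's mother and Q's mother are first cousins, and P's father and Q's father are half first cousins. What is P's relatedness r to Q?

0.046875

Independent pedigree routes through distinct common ancestors add.
P and Q are related in two ways: second cousins through their mothers (r = 1/32) and half second cousins through their fathers (r = 1/64).
r = 1/32 + 1/64 = 0.046875.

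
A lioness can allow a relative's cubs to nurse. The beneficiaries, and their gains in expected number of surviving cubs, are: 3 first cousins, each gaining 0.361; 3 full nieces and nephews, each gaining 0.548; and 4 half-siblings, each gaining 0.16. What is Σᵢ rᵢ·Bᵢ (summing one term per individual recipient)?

0.706375

r to a first cousin = 1/8 (first cousins share one grandparent pair — two paths of length 4: r = 2·(1/2)^4 = 1/8).
r to a full niece or nephew = 1/4 (full aunt/uncle↔niece/nephew: two paths of length 3 through the shared grandparent pair: r = 2·(1/2)^3 = 1/4).
r to a half-sibling = 1/4 (half-sibs share one parent — one path of length 2: r = (1/2)^2 = 1/4).
Summing one r·B term per recipient: 3·0.125·0.361 + 3·0.25·0.548 + 4·0.25·0.16 = 0.706375.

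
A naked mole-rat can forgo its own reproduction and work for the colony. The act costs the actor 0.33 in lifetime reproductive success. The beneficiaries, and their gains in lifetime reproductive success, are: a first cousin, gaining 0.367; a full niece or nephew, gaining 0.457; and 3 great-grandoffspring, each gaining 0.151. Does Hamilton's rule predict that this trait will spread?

No

Hamilton's rule: the trait is favored when the sum of r·B over every recipient exceeds the actor's cost C.
r to a first cousin = 0.125 (first cousins share one grandparent pair — two paths of length 4: r = 2·(1/2)^4 = 1/8).
r to a full niece or nephew = 0.25 (full aunt/uncle↔niece/nephew: two paths of length 3 through the shared grandparent pair: r = 2·(1/2)^3 = 1/4).
r to a great-grandoffspring = 0.125 (three parent–offspring links: r = (1/2)^3 = 1/8).
Summing one r·B term per recipient: 1·0.125·0.367 + 1·0.25·0.457 + 3·0.125·0.151 = 0.21675.
0.21675 < 0.33: the indirect benefit is less than the cost.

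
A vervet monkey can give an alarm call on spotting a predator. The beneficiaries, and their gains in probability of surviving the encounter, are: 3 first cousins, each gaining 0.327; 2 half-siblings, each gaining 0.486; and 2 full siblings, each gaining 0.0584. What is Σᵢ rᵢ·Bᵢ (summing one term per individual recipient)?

0.424025

r to a first cousin = 1/8 (first cousins share one grandparent pair — two paths of length 4: r = 2·(1/2)^4 = 1/8).
r to a half-sibling = 0.25 (half-sibs share one parent — one path of length 2: r = (1/2)^2 = 1/4).
r to a full sibling = 0.5 (full sibs share both parents — two paths of length 2: r = 2·(1/2)^2 = 1/2).
Summing one r·B term per recipient: 3·0.125·0.327 + 2·0.25·0.486 + 2·0.5·0.0584 = 0.424025.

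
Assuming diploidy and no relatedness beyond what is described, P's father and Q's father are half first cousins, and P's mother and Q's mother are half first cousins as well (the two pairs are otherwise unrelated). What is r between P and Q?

Relatedness sums over independent paths through distinct common ancestors.
P and Q are related in two ways: half second cousins through their fathers (r = 1/64) and half second cousins through their mothers (r = 1/64).
r = 1/64 + 1/64 = 1/32 = 0.03125.

0.03125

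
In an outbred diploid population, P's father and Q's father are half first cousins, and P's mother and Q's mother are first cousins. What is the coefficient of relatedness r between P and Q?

With two independent routes of shared ancestry, r is the sum of the two contributions.
P and Q are related in two ways: half second cousins through their fathers (r = 1/64) and second cousins through their mothers (r = 1/32).
r = 1/64 + 1/32 = 3/64 = 0.046875.

0.046875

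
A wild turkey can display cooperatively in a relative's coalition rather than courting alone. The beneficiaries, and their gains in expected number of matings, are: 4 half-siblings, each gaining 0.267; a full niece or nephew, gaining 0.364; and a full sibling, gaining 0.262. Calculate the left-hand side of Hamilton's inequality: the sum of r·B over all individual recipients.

r to a half-sibling = 0.25 (half-sibs share one parent — one path of length 2: r = (1/2)^2 = 1/4).
r to a full niece or nephew = 0.25 (full aunt/uncle↔niece/nephew: two paths of length 3 through the shared grandparent pair: r = 2·(1/2)^3 = 1/4).
r to a full sibling = 0.5 (full sibs share both parents — two paths of length 2: r = 2·(1/2)^2 = 1/2).
Summing one r·B term per recipient: 4·0.25·0.267 + 1·0.25·0.364 + 1·0.5·0.262 = 0.489.

0.489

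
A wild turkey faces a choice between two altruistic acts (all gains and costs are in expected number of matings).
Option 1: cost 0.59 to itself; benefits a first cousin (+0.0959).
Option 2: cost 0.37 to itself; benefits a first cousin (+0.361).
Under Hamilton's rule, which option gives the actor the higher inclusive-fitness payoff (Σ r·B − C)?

Option 2

Option 1: r to a first cousin = 0.125.
Option 1: Σ r·B − C = (1·0.125·0.0959) − 0.59 = -0.5780125.
Option 2: r to a first cousin = 0.125.
Option 2: Σ r·B − C = (1·0.125·0.361) − 0.37 = -0.324875.
Option 2 has the higher net inclusive-fitness payoff.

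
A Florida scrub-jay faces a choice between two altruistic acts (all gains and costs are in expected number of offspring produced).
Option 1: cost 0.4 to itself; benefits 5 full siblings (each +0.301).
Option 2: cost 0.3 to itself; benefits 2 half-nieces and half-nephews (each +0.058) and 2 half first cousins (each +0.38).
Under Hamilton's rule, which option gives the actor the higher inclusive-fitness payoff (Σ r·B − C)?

Option 1

Option 1: r to a full sibling = 0.5.
Option 1: Σ r·B − C = (5·0.5·0.301) − 0.4 = 0.3525.
Option 2: r to a half-niece or half-nephew = 0.125.
Option 2: r to a half first cousin = 0.0625.
Option 2: Σ r·B − C = (2·0.125·0.058 + 2·0.0625·0.38) − 0.3 = -0.238.
Option 1 has the higher net inclusive-fitness payoff.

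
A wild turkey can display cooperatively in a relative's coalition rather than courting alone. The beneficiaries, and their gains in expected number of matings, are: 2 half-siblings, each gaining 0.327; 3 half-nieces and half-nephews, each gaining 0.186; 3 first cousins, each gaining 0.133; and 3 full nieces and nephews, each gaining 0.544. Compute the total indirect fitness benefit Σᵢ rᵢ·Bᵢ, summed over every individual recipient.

r to a half-sibling = 0.25 (half-sibs share one parent — one path of length 2: r = (1/2)^2 = 1/4).
r to a half-niece or half-nephew = 0.125 (half-aunt/uncle↔niece/nephew: one path of length 3: r = (1/2)^3 = 1/8).
r to a first cousin = 0.125 (first cousins share one grandparent pair — two paths of length 4: r = 2·(1/2)^4 = 1/8).
r to a full niece or nephew = 0.25 (full aunt/uncle↔niece/nephew: two paths of length 3 through the shared grandparent pair: r = 2·(1/2)^3 = 1/4).
Summing one r·B term per recipient: 2·0.25·0.327 + 3·0.125·0.186 + 3·0.125·0.133 + 3·0.25·0.544 = 0.691125.

0.691125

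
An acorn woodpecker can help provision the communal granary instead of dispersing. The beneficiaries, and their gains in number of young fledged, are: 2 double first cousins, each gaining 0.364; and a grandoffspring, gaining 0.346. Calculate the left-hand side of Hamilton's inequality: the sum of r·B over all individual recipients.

r to a double first cousin = 0.25 (double first cousins share both grandparent pairs — four paths of length 4: r = 4·(1/2)^4 = 1/4).
r to a grandoffspring = 0.25 (two parent–offspring links: r = (1/2)^2 = 1/4).
Summing one r·B term per recipient: 2·0.25·0.364 + 1·0.25·0.346 = 0.2685.

0.2685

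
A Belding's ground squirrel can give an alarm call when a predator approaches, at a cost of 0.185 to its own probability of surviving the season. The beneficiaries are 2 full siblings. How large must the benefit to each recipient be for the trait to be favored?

0.185

r to a full sibling = 1/2 (full sibs share both parents — two paths of length 2: r = 2·(1/2)^2 = 1/2).
Hamilton's rule with n recipients of equal r: n·r·B > C, so B > C/(n·r) = 0.185/(2·0.5) = 0.185.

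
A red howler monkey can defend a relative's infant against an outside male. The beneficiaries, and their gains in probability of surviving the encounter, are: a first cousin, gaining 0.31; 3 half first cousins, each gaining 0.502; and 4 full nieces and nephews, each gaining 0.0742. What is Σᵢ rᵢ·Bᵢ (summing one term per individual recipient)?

r to a first cousin = 0.125 (first cousins share one grandparent pair — two paths of length 4: r = 2·(1/2)^4 = 1/8).
r to a half first cousin = 1/16 (half first cousins share one grandparent — one path of length 4: r = (1/2)^4 = 1/16).
r to a full niece or nephew = 1/4 (full aunt/uncle↔niece/nephew: two paths of length 3 through the shared grandparent pair: r = 2·(1/2)^3 = 1/4).
Summing one r·B term per recipient: 1·0.125·0.31 + 3·0.0625·0.502 + 4·0.25·0.0742 = 0.207075.

0.207075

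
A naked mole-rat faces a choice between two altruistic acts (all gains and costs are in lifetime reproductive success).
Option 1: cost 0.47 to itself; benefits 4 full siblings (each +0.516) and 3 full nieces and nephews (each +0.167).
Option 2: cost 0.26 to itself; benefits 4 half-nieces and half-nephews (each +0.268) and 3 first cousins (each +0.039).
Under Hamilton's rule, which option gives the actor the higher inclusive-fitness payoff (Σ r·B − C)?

Option 1: r to a full sibling = 0.5.
Option 1: r to a full niece or nephew = 0.25.
Option 1: Σ r·B − C = (4·0.5·0.516 + 3·0.25·0.167) − 0.47 = 0.68725.
Option 2: r to a half-niece or half-nephew = 0.125.
Option 2: r to a first cousin = 0.125.
Option 2: Σ r·B − C = (4·0.125·0.268 + 3·0.125·0.039) − 0.26 = -0.111375.
Option 1 has the higher net inclusive-fitness payoff.

Option 1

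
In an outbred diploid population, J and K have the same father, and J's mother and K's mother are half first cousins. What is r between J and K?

Wright's path rule: contributions from independent ancestry routes add.
J and K are related in two ways: half-sibs through their shared father (r = 1/4) and half second cousins through their mothers (r = 1/64).
r = 1/4 + 1/64 = 17/64 = 0.265625.

0.265625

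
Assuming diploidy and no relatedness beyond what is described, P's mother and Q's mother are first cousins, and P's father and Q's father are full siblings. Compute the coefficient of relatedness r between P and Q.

0.15625

Independent pedigree routes through distinct common ancestors add.
P and Q are related in two ways: second cousins through their mothers (r = 1/32) and first cousins through their fathers (r = 1/8).
r = 1/32 + 1/8 = 5/32 = 0.15625.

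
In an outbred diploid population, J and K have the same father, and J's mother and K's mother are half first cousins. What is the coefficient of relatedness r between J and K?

Wright's path rule: contributions from independent ancestry routes add.
J and K are related in two ways: half-sibs through their shared father (r = 1/4) and half second cousins through their mothers (r = 1/64).
r = 1/4 + 1/64 = 0.265625.

0.265625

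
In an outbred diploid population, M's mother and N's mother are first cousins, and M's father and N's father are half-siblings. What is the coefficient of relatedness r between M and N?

Relatedness sums over independent paths through distinct common ancestors.
M and N are related in two ways: second cousins through their mothers (r = 1/32) and half first cousins through their fathers (r = 1/16).
r = 1/32 + 1/16 = 0.09375.

0.09375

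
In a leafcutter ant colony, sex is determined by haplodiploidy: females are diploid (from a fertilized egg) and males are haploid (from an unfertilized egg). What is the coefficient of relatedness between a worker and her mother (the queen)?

0.5

One meiotic link between diploid queen and diploid daughter: r = 1/2.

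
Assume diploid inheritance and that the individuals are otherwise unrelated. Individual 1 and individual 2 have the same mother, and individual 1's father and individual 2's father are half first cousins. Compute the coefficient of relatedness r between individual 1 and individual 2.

With two independent routes of shared ancestry, r is the sum of the two contributions.
Individual 1 and individual 2 are related in two ways: half-sibs through their shared mother (r = 1/4) and half second cousins through their fathers (r = 1/64).
r = 1/4 + 1/64 = 17/64 = 0.265625.

0.265625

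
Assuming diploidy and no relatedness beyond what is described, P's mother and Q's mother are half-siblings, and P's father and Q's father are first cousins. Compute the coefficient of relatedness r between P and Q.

Independent pedigree routes through distinct common ancestors add.
P and Q are related in two ways: half first cousins through their mothers (r = 1/16) and second cousins through their fathers (r = 1/32).
r = 1/16 + 1/32 = 3/32 = 0.09375.

0.09375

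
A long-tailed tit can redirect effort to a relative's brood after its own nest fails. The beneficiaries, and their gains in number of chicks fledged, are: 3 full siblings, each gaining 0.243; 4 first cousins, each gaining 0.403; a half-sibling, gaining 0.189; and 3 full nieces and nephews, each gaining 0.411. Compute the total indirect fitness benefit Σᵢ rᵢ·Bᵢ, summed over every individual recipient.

0.9215

r to a full sibling = 0.5 (full sibs share both parents — two paths of length 2: r = 2·(1/2)^2 = 1/2).
r to a first cousin = 1/8 (first cousins share one grandparent pair — two paths of length 4: r = 2·(1/2)^4 = 1/8).
r to a half-sibling = 1/4 (half-sibs share one parent — one path of length 2: r = (1/2)^2 = 1/4).
r to a full niece or nephew = 1/4 (full aunt/uncle↔niece/nephew: two paths of length 3 through the shared grandparent pair: r = 2·(1/2)^3 = 1/4).
Summing one r·B term per recipient: 3·0.5·0.243 + 4·0.125·0.403 + 1·0.25·0.189 + 3·0.25·0.411 = 0.9215.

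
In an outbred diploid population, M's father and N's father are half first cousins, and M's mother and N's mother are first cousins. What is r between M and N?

Wright's path rule: contributions from independent ancestry routes add.
M and N are related in two ways: half second cousins through their fathers (r = 1/64) and second cousins through their mothers (r = 1/32).
r = 1/64 + 1/32 = 0.046875.

0.046875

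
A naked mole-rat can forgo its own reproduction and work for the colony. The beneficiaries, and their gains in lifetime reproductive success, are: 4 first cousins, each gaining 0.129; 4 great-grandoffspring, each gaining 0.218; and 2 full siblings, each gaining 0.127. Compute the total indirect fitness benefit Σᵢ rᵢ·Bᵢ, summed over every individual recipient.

0.3005

r to a first cousin = 0.125 (first cousins share one grandparent pair — two paths of length 4: r = 2·(1/2)^4 = 1/8).
r to a great-grandoffspring = 0.125 (three parent–offspring links: r = (1/2)^3 = 1/8).
r to a full sibling = 0.5 (full sibs share both parents — two paths of length 2: r = 2·(1/2)^2 = 1/2).
Summing one r·B term per recipient: 4·0.125·0.129 + 4·0.125·0.218 + 2·0.5·0.127 = 0.3005.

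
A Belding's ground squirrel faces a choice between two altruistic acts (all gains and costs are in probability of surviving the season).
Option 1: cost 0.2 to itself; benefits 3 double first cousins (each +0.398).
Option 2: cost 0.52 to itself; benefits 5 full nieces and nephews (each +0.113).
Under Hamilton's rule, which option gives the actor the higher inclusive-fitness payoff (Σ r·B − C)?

Option 1: r to a double first cousin = 0.25.
Option 1: Σ r·B − C = (3·0.25·0.398) − 0.2 = 0.0985.
Option 2: r to a full niece or nephew = 0.25.
Option 2: Σ r·B − C = (5·0.25·0.113) − 0.52 = -0.37875.
Option 1 has the higher net inclusive-fitness payoff.

Option 1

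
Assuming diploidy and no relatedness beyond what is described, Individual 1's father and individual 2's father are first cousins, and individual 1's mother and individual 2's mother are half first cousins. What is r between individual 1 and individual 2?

0.046875

With two independent routes of shared ancestry, r is the sum of the two contributions.
Individual 1 and individual 2 are related in two ways: second cousins through their fathers (r = 1/32) and half second cousins through their mothers (r = 1/64).
r = 1/32 + 1/64 = 0.046875.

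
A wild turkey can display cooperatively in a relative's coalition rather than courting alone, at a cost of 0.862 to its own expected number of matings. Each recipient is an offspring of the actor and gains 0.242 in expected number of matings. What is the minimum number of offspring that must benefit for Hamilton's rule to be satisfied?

r to an offspring = 1/2 (one parent–offspring link: r = (1/2)^1 = 1/2).
Hamilton's rule: n·r·B > C  ⇒  n > C/(r·B) = 0.862/(0.5·0.242) = 7.124.
The smallest integer exceeding 7.124 is 8.

8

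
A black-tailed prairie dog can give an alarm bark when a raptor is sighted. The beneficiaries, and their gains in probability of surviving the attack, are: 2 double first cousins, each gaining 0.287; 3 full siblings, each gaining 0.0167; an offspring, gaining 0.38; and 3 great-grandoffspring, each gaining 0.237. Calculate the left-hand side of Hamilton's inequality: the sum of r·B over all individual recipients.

r to a double first cousin = 1/4 (double first cousins share both grandparent pairs — four paths of length 4: r = 4·(1/2)^4 = 1/4).
r to a full sibling = 1/2 (full sibs share both parents — two paths of length 2: r = 2·(1/2)^2 = 1/2).
r to an offspring = 0.5 (one parent–offspring link: r = (1/2)^1 = 1/2).
r to a great-grandoffspring = 0.125 (three parent–offspring links: r = (1/2)^3 = 1/8).
Summing one r·B term per recipient: 2·0.25·0.287 + 3·0.5·0.0167 + 1·0.5·0.38 + 3·0.125·0.237 = 0.447425.

0.447425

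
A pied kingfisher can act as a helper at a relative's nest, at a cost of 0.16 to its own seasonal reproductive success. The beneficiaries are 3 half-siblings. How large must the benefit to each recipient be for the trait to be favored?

0.2133

r to a half-sibling = 1/4 (half-sibs share one parent — one path of length 2: r = (1/2)^2 = 1/4).
Hamilton's rule with n recipients of equal r: n·r·B > C, so B > C/(n·r) = 0.16/(3·0.25) = 0.2133.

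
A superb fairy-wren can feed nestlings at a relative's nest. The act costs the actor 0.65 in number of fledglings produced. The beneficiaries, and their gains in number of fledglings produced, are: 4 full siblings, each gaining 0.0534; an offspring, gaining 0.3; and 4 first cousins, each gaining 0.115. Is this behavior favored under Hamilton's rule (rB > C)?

Hamilton's rule: the trait is favored when the sum of r·B over every recipient exceeds the actor's cost C.
r to a full sibling = 1/2 (full sibs share both parents — two paths of length 2: r = 2·(1/2)^2 = 1/2).
r to an offspring = 0.5 (one parent–offspring link: r = (1/2)^1 = 1/2).
r to a first cousin = 0.125 (first cousins share one grandparent pair — two paths of length 4: r = 2·(1/2)^4 = 1/8).
Summing one r·B term per recipient: 4·0.5·0.0534 + 1·0.5·0.3 + 4·0.125·0.115 = 0.3143.
0.3143 < 0.65: the indirect benefit is less than the cost.

No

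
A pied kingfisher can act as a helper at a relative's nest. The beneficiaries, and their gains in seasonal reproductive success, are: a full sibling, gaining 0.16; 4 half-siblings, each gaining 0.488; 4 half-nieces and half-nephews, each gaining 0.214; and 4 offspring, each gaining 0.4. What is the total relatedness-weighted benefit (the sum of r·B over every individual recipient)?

r to a full sibling = 1/2 (full sibs share both parents — two paths of length 2: r = 2·(1/2)^2 = 1/2).
r to a half-sibling = 1/4 (half-sibs share one parent — one path of length 2: r = (1/2)^2 = 1/4).
r to a half-niece or half-nephew = 0.125 (half-aunt/uncle↔niece/nephew: one path of length 3: r = (1/2)^3 = 1/8).
r to an offspring = 0.5 (one parent–offspring link: r = (1/2)^1 = 1/2).
Summing one r·B term per recipient: 1·0.5·0.16 + 4·0.25·0.488 + 4·0.125·0.214 + 4·0.5·0.4 = 1.475.

1.475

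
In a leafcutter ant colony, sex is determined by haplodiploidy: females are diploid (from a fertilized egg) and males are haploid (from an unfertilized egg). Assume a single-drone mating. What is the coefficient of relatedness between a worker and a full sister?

0.75

Haplodiploid full sisters inherit their father's entire haploid genome identically (contributing 1/2) and on average half of their mother's contribution (1/2 · 1/2 = 1/4); r = 1/2 + 1/4 = 3/4.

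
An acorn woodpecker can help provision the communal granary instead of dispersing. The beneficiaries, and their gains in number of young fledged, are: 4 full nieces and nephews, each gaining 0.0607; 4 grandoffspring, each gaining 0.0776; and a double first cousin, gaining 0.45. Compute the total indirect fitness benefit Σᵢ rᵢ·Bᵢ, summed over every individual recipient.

r to a full niece or nephew = 0.25 (full aunt/uncle↔niece/nephew: two paths of length 3 through the shared grandparent pair: r = 2·(1/2)^3 = 1/4).
r to a grandoffspring = 1/4 (two parent–offspring links: r = (1/2)^2 = 1/4).
r to a double first cousin = 0.25 (double first cousins share both grandparent pairs — four paths of length 4: r = 4·(1/2)^4 = 1/4).
Summing one r·B term per recipient: 4·0.25·0.0607 + 4·0.25·0.0776 + 1·0.25·0.45 = 0.2508.

0.2508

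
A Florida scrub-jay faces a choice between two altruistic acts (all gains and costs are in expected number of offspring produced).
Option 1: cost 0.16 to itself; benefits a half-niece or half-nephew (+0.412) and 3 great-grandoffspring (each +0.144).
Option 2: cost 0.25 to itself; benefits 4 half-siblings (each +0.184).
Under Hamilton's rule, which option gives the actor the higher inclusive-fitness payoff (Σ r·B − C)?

Option 1: r to a half-niece or half-nephew = 0.125.
Option 1: r to a great-grandoffspring = 0.125.
Option 1: Σ r·B − C = (1·0.125·0.412 + 3·0.125·0.144) − 0.16 = -0.0545.
Option 2: r to a half-sibling = 0.25.
Option 2: Σ r·B − C = (4·0.25·0.184) − 0.25 = -0.066.
Option 1 has the higher net inclusive-fitness payoff.

Option 1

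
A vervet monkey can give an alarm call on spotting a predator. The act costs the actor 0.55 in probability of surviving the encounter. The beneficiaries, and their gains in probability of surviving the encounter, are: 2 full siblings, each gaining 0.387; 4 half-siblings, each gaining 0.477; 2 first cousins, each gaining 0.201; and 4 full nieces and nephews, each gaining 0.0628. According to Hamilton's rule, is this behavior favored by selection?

Yes

Hamilton's rule: the trait is favored when the sum of r·B over every recipient exceeds the actor's cost C.
r to a full sibling = 0.5 (full sibs share both parents — two paths of length 2: r = 2·(1/2)^2 = 1/2).
r to a half-sibling = 1/4 (half-sibs share one parent — one path of length 2: r = (1/2)^2 = 1/4).
r to a first cousin = 0.125 (first cousins share one grandparent pair — two paths of length 4: r = 2·(1/2)^4 = 1/8).
r to a full niece or nephew = 0.25 (full aunt/uncle↔niece/nephew: two paths of length 3 through the shared grandparent pair: r = 2·(1/2)^3 = 1/4).
Summing one r·B term per recipient: 2·0.5·0.387 + 4·0.25·0.477 + 2·0.125·0.201 + 4·0.25·0.0628 = 0.97705.
0.97705 > 0.55: the indirect benefit exceeds the cost.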